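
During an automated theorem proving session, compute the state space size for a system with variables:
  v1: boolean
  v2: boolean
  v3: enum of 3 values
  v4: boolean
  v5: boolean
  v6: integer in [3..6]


State space = product of domain sizes of all variables.
Domain sizes:
  v1 (boolean): 2
  v2 (boolean): 2
  v3 (enum of 3 values): 3
  v4 (boolean): 2
  v5 (boolean): 2
  v6 (integer in [3..6]): 4
Product = 2 * 2 * 3 * 2 * 2 * 4 = 192

192


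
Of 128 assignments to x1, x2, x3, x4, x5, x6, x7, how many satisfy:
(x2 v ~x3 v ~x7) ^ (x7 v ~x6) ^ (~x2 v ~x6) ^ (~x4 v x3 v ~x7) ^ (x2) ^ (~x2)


CNF with 6 clauses over 7 vars (128 assignments).
An assignment satisfies CNF iff every clause has >=1 true literal.
Check each row (bits = x1,x2,x3,x4,x5,x6,x7; clause T/F shown):
  row 0 [0000000]: clauses=TTTTFT -> 0
  row 1 [0000001]: clauses=TTTTFT -> 0
  row 2 [0000010]: clauses=TFTTFT -> 0
  row 3 [0000011]: clauses=TTTTFT -> 0
  row 4 [0000100]: clauses=TTTTFT -> 0
  (every remaining row is evaluated the same way; all 128 results are listed next)
Full result column, 8 rows per line (x1,x2,x3,x4 fixed per line; x5,x6,x7 runs 000..111 left to right):
  rows 0-7 [x1,x2,x3,x4=0000]: 00000000  (ones: 0)
  rows 8-15 [x1,x2,x3,x4=0001]: 00000000  (ones: 0)
  rows 16-23 [x1,x2,x3,x4=0010]: 00000000  (ones: 0)
  rows 24-31 [x1,x2,x3,x4=0011]: 00000000  (ones: 0)
  rows 32-39 [x1,x2,x3,x4=0100]: 00000000  (ones: 0)
  rows 40-47 [x1,x2,x3,x4=0101]: 00000000  (ones: 0)
  rows 48-55 [x1,x2,x3,x4=0110]: 00000000  (ones: 0)
  rows 56-63 [x1,x2,x3,x4=0111]: 00000000  (ones: 0)
  rows 64-71 [x1,x2,x3,x4=1000]: 00000000  (ones: 0)
  rows 72-79 [x1,x2,x3,x4=1001]: 00000000  (ones: 0)
  rows 80-87 [x1,x2,x3,x4=1010]: 00000000  (ones: 0)
  rows 88-95 [x1,x2,x3,x4=1011]: 00000000  (ones: 0)
  rows 96-103 [x1,x2,x3,x4=1100]: 00000000  (ones: 0)
  rows 104-111 [x1,x2,x3,x4=1101]: 00000000  (ones: 0)
  rows 112-119 [x1,x2,x3,x4=1110]: 00000000  (ones: 0)
  rows 120-127 [x1,x2,x3,x4=1111]: 00000000  (ones: 0)
Satisfying assignments = 0+0+0+0+0+0+0+0+0+0+0+0+0+0+0+0 = 0

0


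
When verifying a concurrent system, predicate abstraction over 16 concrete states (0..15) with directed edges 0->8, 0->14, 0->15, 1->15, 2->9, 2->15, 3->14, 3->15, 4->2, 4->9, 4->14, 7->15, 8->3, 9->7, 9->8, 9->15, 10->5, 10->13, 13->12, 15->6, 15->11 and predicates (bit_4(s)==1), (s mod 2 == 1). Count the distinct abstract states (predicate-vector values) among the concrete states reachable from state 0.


BFS from 0:
Concrete reachable: {0, 3, 6, 8, 11, 14, 15}
Abstract via predicates (bit_4(s)==1), (s mod 2 == 1):
  (0,0) <- {0, 6, 8, 14}
  (0,1) <- {3, 11, 15}
Distinct abstract states = 2

2


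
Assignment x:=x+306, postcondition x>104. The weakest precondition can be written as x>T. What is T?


Formula: wp(x:=E, P) = P[E/x] (substitute E for x in postcondition)
Step 1: Postcondition: x>104
Step 2: Substitute x+306 for x: x+306>104
Step 3: Solve for x: x > 104-306 = -202

-202


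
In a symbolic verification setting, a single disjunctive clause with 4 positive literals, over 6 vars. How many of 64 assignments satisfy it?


Step 1: Total=2^6=64
Step 2: Unsat when all 4 false: 2^2=4
Step 3: Sat=64-4=60

60


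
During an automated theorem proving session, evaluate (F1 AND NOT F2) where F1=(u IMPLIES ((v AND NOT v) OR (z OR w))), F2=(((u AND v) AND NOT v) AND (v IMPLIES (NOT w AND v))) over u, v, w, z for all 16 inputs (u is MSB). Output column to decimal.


F1 = (u IMPLIES ((v AND NOT v) OR (z OR w)))
F2 = (((u AND v) AND NOT v) AND (v IMPLIES (NOT w AND v)))
Counterexample to F1=>F2 is where F1=1 and F2=0.
Evaluate each row (bits = u,v,w,z, MSB first):
  row 0 [0000]: F1=1 F2=0 -> F1&~F2 -> 1
  row 1 [0001]: F1=1 F2=0 -> F1&~F2 -> 1
  row 2 [0010]: F1=1 F2=0 -> F1&~F2 -> 1
  row 3 [0011]: F1=1 F2=0 -> F1&~F2 -> 1
  row 4 [0100]: F1=1 F2=0 -> F1&~F2 -> 1
  row 5 [0101]: F1=1 F2=0 -> F1&~F2 -> 1
  row 6 [0110]: F1=1 F2=0 -> F1&~F2 -> 1
  row 7 [0111]: F1=1 F2=0 -> F1&~F2 -> 1
  row 8 [1000]: F1=0 F2=0 -> F1&~F2 -> 0
  row 9 [1001]: F1=1 F2=0 -> F1&~F2 -> 1
  row 10 [1010]: F1=1 F2=0 -> F1&~F2 -> 1
  row 11 [1011]: F1=1 F2=0 -> F1&~F2 -> 1
  row 12 [1100]: F1=0 F2=0 -> F1&~F2 -> 0
  row 13 [1101]: F1=1 F2=0 -> F1&~F2 -> 1
  row 14 [1110]: F1=1 F2=0 -> F1&~F2 -> 1
  row 15 [1111]: F1=1 F2=0 -> F1&~F2 -> 1
Full result column, 4 rows per line (u,v fixed per line; w,z runs 00..11 left to right):
  rows 0-3 [u,v=00]: 1111  = hex F
  rows 4-7 [u,v=01]: 1111  = hex F
  rows 8-11 [u,v=10]: 0111  = hex 7
  rows 12-15 [u,v=11]: 0111  = hex 7
Counterexample vector (row 0 .. row 15) = 1111111101110111
Output column grouped in 4s = 1111 1111 0111 0111 = 0xFF77
Convert to decimal digit by digit (value = value*16 + digit):
  F -> 15
  15*16 + 15 (F) = 255
  255*16 + 7 = 4087
  4087*16 + 7 = 65399
Decimal = 65399

65399


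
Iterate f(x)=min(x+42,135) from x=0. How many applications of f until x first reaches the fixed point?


Step 1: x=0, cap=135, increment=42
Step 2: x grows by 42 each step until capped at 135; fixed point is x=135
Step 3: iterations = ceil(135/42) = 4

4


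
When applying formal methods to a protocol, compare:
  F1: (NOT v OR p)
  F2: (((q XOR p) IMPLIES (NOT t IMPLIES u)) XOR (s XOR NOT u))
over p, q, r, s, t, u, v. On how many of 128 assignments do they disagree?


F1 = (NOT v OR p)
F2 = (((q XOR p) IMPLIES (NOT t IMPLIES u)) XOR (s XOR NOT u))
Evaluate both on each of 128 rows (bits = p,q,r,s,t,u,v):
  row 0 [0000000]: F1=1 F2=0 (differ) -> 1
  row 1 [0000001]: F1=0 F2=0 -> 0
  row 2 [0000010]: F1=1 F2=1 -> 0
  row 3 [0000011]: F1=0 F2=1 (differ) -> 1
  row 4 [0000100]: F1=1 F2=0 (differ) -> 1
  (every remaining row is evaluated the same way; all 128 results are listed next)
Full result column, 8 rows per line (p,q,r,s fixed per line; t,u,v runs 000..111 left to right):
  rows 0-7 [p,q,r,s=0000]: 10011001  (ones: 4)
  rows 8-15 [p,q,r,s=0001]: 01100110  (ones: 4)
  rows 16-23 [p,q,r,s=0010]: 10011001  (ones: 4)
  rows 24-31 [p,q,r,s=0011]: 01100110  (ones: 4)
  rows 32-39 [p,q,r,s=0100]: 01011001  (ones: 4)
  rows 40-47 [p,q,r,s=0101]: 10100110  (ones: 4)
  rows 48-55 [p,q,r,s=0110]: 01011001  (ones: 4)
  rows 56-63 [p,q,r,s=0111]: 10100110  (ones: 4)
  rows 64-71 [p,q,r,s=1000]: 00001100  (ones: 2)
  rows 72-79 [p,q,r,s=1001]: 11110011  (ones: 6)
  rows 80-87 [p,q,r,s=1010]: 00001100  (ones: 2)
  rows 88-95 [p,q,r,s=1011]: 11110011  (ones: 6)
  rows 96-103 [p,q,r,s=1100]: 11001100  (ones: 4)
  rows 104-111 [p,q,r,s=1101]: 00110011  (ones: 4)
  rows 112-119 [p,q,r,s=1110]: 11001100  (ones: 4)
  rows 120-127 [p,q,r,s=1111]: 00110011  (ones: 4)
Disagreements = 4+4+4+4+4+4+4+4+2+6+2+6+4+4+4+4 = 64

64


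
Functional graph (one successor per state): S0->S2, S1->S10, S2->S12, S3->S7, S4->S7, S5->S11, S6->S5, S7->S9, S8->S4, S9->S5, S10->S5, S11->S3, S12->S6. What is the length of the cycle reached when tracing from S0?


Trace from S0 until a state repeats:
  S0 -> S2 -> S12 -> S6 -> S5 -> S11 -> S3 -> S7 -> S9 -> S5
S5 first seen at step 4, revisited at step 9.
Cycle length = 9 - 4 = 5

5


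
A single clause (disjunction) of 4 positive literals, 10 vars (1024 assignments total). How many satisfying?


Step 1: Total=2^10=1024
Step 2: Unsat when all 4 false: 2^6=64
Step 3: Sat=1024-64=960

960


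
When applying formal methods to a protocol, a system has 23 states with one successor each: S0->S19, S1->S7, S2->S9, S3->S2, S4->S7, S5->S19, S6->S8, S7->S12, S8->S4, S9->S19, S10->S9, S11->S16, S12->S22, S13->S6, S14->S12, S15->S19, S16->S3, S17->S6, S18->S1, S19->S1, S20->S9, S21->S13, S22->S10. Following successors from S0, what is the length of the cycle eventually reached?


Trace from S0 until a state repeats:
  S0 -> S19 -> S1 -> S7 -> S12 -> S22 -> S10 -> S9 -> S19
S19 first seen at step 1, revisited at step 8.
Cycle length = 8 - 1 = 7

7


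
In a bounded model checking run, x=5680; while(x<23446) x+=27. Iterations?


Step 1: x goes from 5680 toward 23446 by 27; the body runs while x<23446, so iterations = ceil((bound-start)/step)
Step 2: Distance=17766
Step 3: ceil(17766/27)=658

658


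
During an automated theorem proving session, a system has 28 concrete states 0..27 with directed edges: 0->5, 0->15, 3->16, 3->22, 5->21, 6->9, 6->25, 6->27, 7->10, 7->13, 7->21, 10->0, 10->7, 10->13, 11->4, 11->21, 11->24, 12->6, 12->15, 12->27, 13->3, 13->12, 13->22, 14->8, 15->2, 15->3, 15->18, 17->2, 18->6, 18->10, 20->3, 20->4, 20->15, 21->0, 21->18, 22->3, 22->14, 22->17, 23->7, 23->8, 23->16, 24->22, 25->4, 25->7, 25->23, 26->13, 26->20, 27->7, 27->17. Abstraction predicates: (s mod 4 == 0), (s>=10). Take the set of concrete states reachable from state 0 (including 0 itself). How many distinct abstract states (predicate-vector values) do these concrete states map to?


BFS from 0:
Concrete reachable: {0, 2, 3, 4, 5, 6, 7, 8, 9, 10, 12, 13, 14, 15, 16, 17, 18, 21, 22, 23, 25, 27}
Abstract via predicates (s mod 4 == 0), (s>=10):
  (0,0) <- {2, 3, 5, 6, 7, 9}
  (0,1) <- {10, 13, 14, 15, 17, 18, 21, 22, 23, 25, 27}
  (1,0) <- {0, 4, 8}
  (1,1) <- {12, 16}
Distinct abstract states = 4

4


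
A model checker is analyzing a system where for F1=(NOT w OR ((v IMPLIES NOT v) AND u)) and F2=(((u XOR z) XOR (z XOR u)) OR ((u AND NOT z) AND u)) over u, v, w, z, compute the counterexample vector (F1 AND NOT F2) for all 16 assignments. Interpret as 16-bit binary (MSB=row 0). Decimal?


F1 = (NOT w OR ((v IMPLIES NOT v) AND u))
F2 = (((u XOR z) XOR (z XOR u)) OR ((u AND NOT z) AND u))
Counterexample to F1=>F2 is where F1=1 and F2=0.
Evaluate each row (bits = u,v,w,z, MSB first):
  row 0 [0000]: F1=1 F2=0 -> F1&~F2 -> 1
  row 1 [0001]: F1=1 F2=0 -> F1&~F2 -> 1
  row 2 [0010]: F1=0 F2=0 -> F1&~F2 -> 0
  row 3 [0011]: F1=0 F2=0 -> F1&~F2 -> 0
  row 4 [0100]: F1=1 F2=0 -> F1&~F2 -> 1
  row 5 [0101]: F1=1 F2=0 -> F1&~F2 -> 1
  row 6 [0110]: F1=0 F2=0 -> F1&~F2 -> 0
  row 7 [0111]: F1=0 F2=0 -> F1&~F2 -> 0
  row 8 [1000]: F1=1 F2=1 -> F1&~F2 -> 0
  row 9 [1001]: F1=1 F2=0 -> F1&~F2 -> 1
  row 10 [1010]: F1=1 F2=1 -> F1&~F2 -> 0
  row 11 [1011]: F1=1 F2=0 -> F1&~F2 -> 1
  row 12 [1100]: F1=1 F2=1 -> F1&~F2 -> 0
  row 13 [1101]: F1=1 F2=0 -> F1&~F2 -> 1
  row 14 [1110]: F1=0 F2=1 -> F1&~F2 -> 0
  row 15 [1111]: F1=0 F2=0 -> F1&~F2 -> 0
Full result column, 4 rows per line (u,v fixed per line; w,z runs 00..11 left to right):
  rows 0-3 [u,v=00]: 1100  = hex C
  rows 4-7 [u,v=01]: 1100  = hex C
  rows 8-11 [u,v=10]: 0101  = hex 5
  rows 12-15 [u,v=11]: 0100  = hex 4
Counterexample vector (row 0 .. row 15) = 1100110001010100
Output column grouped in 4s = 1100 1100 0101 0100 = 0xCC54
Convert to decimal digit by digit (value = value*16 + digit):
  C -> 12
  12*16 + 12 (C) = 204
  204*16 + 5 = 3269
  3269*16 + 4 = 52308
Decimal = 52308

52308


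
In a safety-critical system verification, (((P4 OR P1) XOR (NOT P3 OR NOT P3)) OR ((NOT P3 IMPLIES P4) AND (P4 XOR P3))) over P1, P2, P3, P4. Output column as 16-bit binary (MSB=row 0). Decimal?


Formula: (((P4 OR P1) XOR (NOT P3 OR NOT P3)) OR ((NOT P3 IMPLIES P4) AND (P4 XOR P3))) over P1, P2, P3, P4 (16 rows)
Evaluate each row (bits = P1,P2,P3,P4, MSB first):
  row 0 [0000]: (((0 OR 0) XOR (NOT 0 OR NOT 0)) OR ((NOT 0 IMPLIES 0) AND (0 XOR 0))) -> 1
  row 1 [0001]: (((1 OR 0) XOR (NOT 0 OR NOT 0)) OR ((NOT 0 IMPLIES 1) AND (1 XOR 0))) -> 1
  row 2 [0010]: (((0 OR 0) XOR (NOT 1 OR NOT 1)) OR ((NOT 1 IMPLIES 0) AND (0 XOR 1))) -> 1
  row 3 [0011]: (((1 OR 0) XOR (NOT 1 OR NOT 1)) OR ((NOT 1 IMPLIES 1) AND (1 XOR 1))) -> 1
  row 4 [0100]: (((0 OR 0) XOR (NOT 0 OR NOT 0)) OR ((NOT 0 IMPLIES 0) AND (0 XOR 0))) -> 1
  row 5 [0101]: (((1 OR 0) XOR (NOT 0 OR NOT 0)) OR ((NOT 0 IMPLIES 1) AND (1 XOR 0))) -> 1
  row 6 [0110]: (((0 OR 0) XOR (NOT 1 OR NOT 1)) OR ((NOT 1 IMPLIES 0) AND (0 XOR 1))) -> 1
  row 7 [0111]: (((1 OR 0) XOR (NOT 1 OR NOT 1)) OR ((NOT 1 IMPLIES 1) AND (1 XOR 1))) -> 1
  row 8 [1000]: (((0 OR 1) XOR (NOT 0 OR NOT 0)) OR ((NOT 0 IMPLIES 0) AND (0 XOR 0))) -> 0
  row 9 [1001]: (((1 OR 1) XOR (NOT 0 OR NOT 0)) OR ((NOT 0 IMPLIES 1) AND (1 XOR 0))) -> 1
  row 10 [1010]: (((0 OR 1) XOR (NOT 1 OR NOT 1)) OR ((NOT 1 IMPLIES 0) AND (0 XOR 1))) -> 1
  row 11 [1011]: (((1 OR 1) XOR (NOT 1 OR NOT 1)) OR ((NOT 1 IMPLIES 1) AND (1 XOR 1))) -> 1
  row 12 [1100]: (((0 OR 1) XOR (NOT 0 OR NOT 0)) OR ((NOT 0 IMPLIES 0) AND (0 XOR 0))) -> 0
  row 13 [1101]: (((1 OR 1) XOR (NOT 0 OR NOT 0)) OR ((NOT 0 IMPLIES 1) AND (1 XOR 0))) -> 1
  row 14 [1110]: (((0 OR 1) XOR (NOT 1 OR NOT 1)) OR ((NOT 1 IMPLIES 0) AND (0 XOR 1))) -> 1
  row 15 [1111]: (((1 OR 1) XOR (NOT 1 OR NOT 1)) OR ((NOT 1 IMPLIES 1) AND (1 XOR 1))) -> 1
Full result column, 4 rows per line (P1,P2 fixed per line; P3,P4 runs 00..11 left to right):
  rows 0-3 [P1,P2=00]: 1111  = hex F
  rows 4-7 [P1,P2=01]: 1111  = hex F
  rows 8-11 [P1,P2=10]: 0111  = hex 7
  rows 12-15 [P1,P2=11]: 0111  = hex 7
Output column (row 0 .. row 15) = 1111111101110111
Output column grouped in 4s = 1111 1111 0111 0111 = 0xFF77
Convert to decimal digit by digit (value = value*16 + digit):
  F -> 15
  15*16 + 15 (F) = 255
  255*16 + 7 = 4087
  4087*16 + 7 = 65399
Decimal = 65399

65399


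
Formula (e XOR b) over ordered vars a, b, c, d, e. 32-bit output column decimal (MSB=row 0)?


Formula: (e XOR b) over a, b, c, d, e (32 rows)
Evaluate each row (bits = a,b,c,d,e, MSB first):
  row 0 [00000]: (0 XOR 0) -> 0
  row 1 [00001]: (1 XOR 0) -> 1
  row 2 [00010]: (0 XOR 0) -> 0
  row 3 [00011]: (1 XOR 0) -> 1
  row 4 [00100]: (0 XOR 0) -> 0
  row 5 [00101]: (1 XOR 0) -> 1
  row 6 [00110]: (0 XOR 0) -> 0
  row 7 [00111]: (1 XOR 0) -> 1
  row 8 [01000]: (0 XOR 1) -> 1
  row 9 [01001]: (1 XOR 1) -> 0
  row 10 [01010]: (0 XOR 1) -> 1
  row 11 [01011]: (1 XOR 1) -> 0
  row 12 [01100]: (0 XOR 1) -> 1
  row 13 [01101]: (1 XOR 1) -> 0
  row 14 [01110]: (0 XOR 1) -> 1
  row 15 [01111]: (1 XOR 1) -> 0
  row 16 [10000]: (0 XOR 0) -> 0
  row 17 [10001]: (1 XOR 0) -> 1
  row 18 [10010]: (0 XOR 0) -> 0
  row 19 [10011]: (1 XOR 0) -> 1
  row 20 [10100]: (0 XOR 0) -> 0
  row 21 [10101]: (1 XOR 0) -> 1
  row 22 [10110]: (0 XOR 0) -> 0
  row 23 [10111]: (1 XOR 0) -> 1
  row 24 [11000]: (0 XOR 1) -> 1
  row 25 [11001]: (1 XOR 1) -> 0
  row 26 [11010]: (0 XOR 1) -> 1
  row 27 [11011]: (1 XOR 1) -> 0
  row 28 [11100]: (0 XOR 1) -> 1
  row 29 [11101]: (1 XOR 1) -> 0
  row 30 [11110]: (0 XOR 1) -> 1
  row 31 [11111]: (1 XOR 1) -> 0
Full result column, 4 rows per line (a,b,c fixed per line; d,e runs 00..11 left to right):
  rows 0-3 [a,b,c=000]: 0101  = hex 5
  rows 4-7 [a,b,c=001]: 0101  = hex 5
  rows 8-11 [a,b,c=010]: 1010  = hex A
  rows 12-15 [a,b,c=011]: 1010  = hex A
  rows 16-19 [a,b,c=100]: 0101  = hex 5
  rows 20-23 [a,b,c=101]: 0101  = hex 5
  rows 24-27 [a,b,c=110]: 1010  = hex A
  rows 28-31 [a,b,c=111]: 1010  = hex A
Output column (row 0 .. row 31) = 01010101101010100101010110101010
Output column grouped in 4s = 0101 0101 1010 1010 0101 0101 1010 1010 = 0x55AA55AA
Convert to decimal digit by digit (value = value*16 + digit):
  5 -> 5
  5*16 + 5 = 85
  85*16 + 10 (A) = 1370
  1370*16 + 10 (A) = 21930
  21930*16 + 5 = 350885
  350885*16 + 5 = 5614165
  5614165*16 + 10 (A) = 89826650
  89826650*16 + 10 (A) = 1437226410
Decimal = 1437226410

1437226410


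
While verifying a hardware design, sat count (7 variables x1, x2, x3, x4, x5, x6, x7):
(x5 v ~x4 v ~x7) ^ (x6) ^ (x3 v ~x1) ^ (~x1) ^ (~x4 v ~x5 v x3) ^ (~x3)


CNF with 6 clauses over 7 vars (128 assignments).
An assignment satisfies CNF iff every clause has >=1 true literal.
Check each row (bits = x1,x2,x3,x4,x5,x6,x7; clause T/F shown):
  row 0 [0000000]: clauses=TFTTTT -> 0
  row 1 [0000001]: clauses=TFTTTT -> 0
  row 2 [0000010]: clauses=TTTTTT -> 1
  row 3 [0000011]: clauses=TTTTTT -> 1
  row 4 [0000100]: clauses=TFTTTT -> 0
  (every remaining row is evaluated the same way; all 128 results are listed next)
Full result column, 8 rows per line (x1,x2,x3,x4 fixed per line; x5,x6,x7 runs 000..111 left to right):
  rows 0-7 [x1,x2,x3,x4=0000]: 00110011  (ones: 4)
  rows 8-15 [x1,x2,x3,x4=0001]: 00100000  (ones: 1)
  rows 16-23 [x1,x2,x3,x4=0010]: 00000000  (ones: 0)
  rows 24-31 [x1,x2,x3,x4=0011]: 00000000  (ones: 0)
  rows 32-39 [x1,x2,x3,x4=0100]: 00110011  (ones: 4)
  rows 40-47 [x1,x2,x3,x4=0101]: 00100000  (ones: 1)
  rows 48-55 [x1,x2,x3,x4=0110]: 00000000  (ones: 0)
  rows 56-63 [x1,x2,x3,x4=0111]: 00000000  (ones: 0)
  rows 64-71 [x1,x2,x3,x4=1000]: 00000000  (ones: 0)
  rows 72-79 [x1,x2,x3,x4=1001]: 00000000  (ones: 0)
  rows 80-87 [x1,x2,x3,x4=1010]: 00000000  (ones: 0)
  rows 88-95 [x1,x2,x3,x4=1011]: 00000000  (ones: 0)
  rows 96-103 [x1,x2,x3,x4=1100]: 00000000  (ones: 0)
  rows 104-111 [x1,x2,x3,x4=1101]: 00000000  (ones: 0)
  rows 112-119 [x1,x2,x3,x4=1110]: 00000000  (ones: 0)
  rows 120-127 [x1,x2,x3,x4=1111]: 00000000  (ones: 0)
Satisfying assignments = 4+1+0+0+4+1+0+0+0+0+0+0+0+0+0+0 = 10

10


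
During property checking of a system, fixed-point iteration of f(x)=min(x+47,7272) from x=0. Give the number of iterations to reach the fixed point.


Step 1: x=0, cap=7272, increment=47
Step 2: x grows by 47 each step until capped at 7272; fixed point is x=7272
Step 3: iterations = ceil(7272/47) = 155

155


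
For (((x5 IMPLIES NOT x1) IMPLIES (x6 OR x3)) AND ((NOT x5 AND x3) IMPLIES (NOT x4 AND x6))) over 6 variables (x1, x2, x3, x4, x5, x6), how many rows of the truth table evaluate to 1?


Formula: (((x5 IMPLIES NOT x1) IMPLIES (x6 OR x3)) AND ((NOT x5 AND x3) IMPLIES (NOT x4 AND x6))) over 6 vars (64 rows)
Evaluate each row (x1, x2, x3, x4, x5, x6 as bits, MSB first):
  row 0 [000000]: (((0 IMPLIES NOT 0) IMPLIES (0 OR 0)) AND ((NOT 0 AND 0) IMPLIES (NOT 0 AND 0))) -> 0
  row 1 [000001]: (((0 IMPLIES NOT 0) IMPLIES (1 OR 0)) AND ((NOT 0 AND 0) IMPLIES (NOT 0 AND 1))) -> 1
  row 2 [000010]: (((1 IMPLIES NOT 0) IMPLIES (0 OR 0)) AND ((NOT 1 AND 0) IMPLIES (NOT 0 AND 0))) -> 0
  row 3 [000011]: (((1 IMPLIES NOT 0) IMPLIES (1 OR 0)) AND ((NOT 1 AND 0) IMPLIES (NOT 0 AND 1))) -> 1
  row 4 [000100]: (((0 IMPLIES NOT 0) IMPLIES (0 OR 0)) AND ((NOT 0 AND 0) IMPLIES (NOT 1 AND 0))) -> 0
  (every remaining row is evaluated the same way; all 64 results are listed next)
Full result column, 8 rows per line (x1,x2,x3 fixed per line; x4,x5,x6 runs 000..111 left to right):
  rows 0-7 [x1,x2,x3=000]: 01010101  (ones: 4)
  rows 8-15 [x1,x2,x3=001]: 01110011  (ones: 5)
  rows 16-23 [x1,x2,x3=010]: 01010101  (ones: 4)
  rows 24-31 [x1,x2,x3=011]: 01110011  (ones: 5)
  rows 32-39 [x1,x2,x3=100]: 01110111  (ones: 6)
  rows 40-47 [x1,x2,x3=101]: 01110011  (ones: 5)
  rows 48-55 [x1,x2,x3=110]: 01110111  (ones: 6)
  rows 56-63 [x1,x2,x3=111]: 01110011  (ones: 5)
Count of 1-rows = 4+5+4+5+6+5+6+5 = 40

40


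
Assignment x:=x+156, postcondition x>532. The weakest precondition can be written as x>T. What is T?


Formula: wp(x:=E, P) = P[E/x] (substitute E for x in postcondition)
Step 1: Postcondition: x>532
Step 2: Substitute x+156 for x: x+156>532
Step 3: Solve for x: x > 532-156 = 376

376


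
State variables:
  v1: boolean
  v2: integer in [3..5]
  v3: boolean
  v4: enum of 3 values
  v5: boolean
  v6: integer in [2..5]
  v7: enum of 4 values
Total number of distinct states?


State space = product of domain sizes of all variables.
Domain sizes:
  v1 (boolean): 2
  v2 (integer in [3..5]): 3
  v3 (boolean): 2
  v4 (enum of 3 values): 3
  v5 (boolean): 2
  v6 (integer in [2..5]): 4
  v7 (enum of 4 values): 4
Product = 2 * 3 * 2 * 3 * 2 * 4 * 4 = 1152

1152


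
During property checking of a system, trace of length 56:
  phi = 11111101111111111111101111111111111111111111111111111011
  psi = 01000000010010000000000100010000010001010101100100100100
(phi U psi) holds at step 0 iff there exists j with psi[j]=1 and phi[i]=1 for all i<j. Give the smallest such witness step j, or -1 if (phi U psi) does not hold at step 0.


(phi U psi) at 0: need smallest j with psi[j]=1 and phi[i]=1 for all i in [0,j).
Scan from step 0:
  step 0: phi=1, psi=0 -> continue
  step 1: psi=1 and phi held for [0,1) -> witness found
Witness step = 1

1


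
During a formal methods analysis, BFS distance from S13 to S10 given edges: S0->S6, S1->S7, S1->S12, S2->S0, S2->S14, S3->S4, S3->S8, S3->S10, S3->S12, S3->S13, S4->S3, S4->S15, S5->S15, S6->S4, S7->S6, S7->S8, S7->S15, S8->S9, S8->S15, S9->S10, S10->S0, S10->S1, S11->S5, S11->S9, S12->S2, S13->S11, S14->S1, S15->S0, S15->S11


BFS layer-by-layer from S13:
  dist 0: {S13}
  dist 1: {S11}
  dist 2: {S5, S9}
  dist 3: {S10, S15}
  -> S10 reached at distance 3
Shortest path length = 3

3


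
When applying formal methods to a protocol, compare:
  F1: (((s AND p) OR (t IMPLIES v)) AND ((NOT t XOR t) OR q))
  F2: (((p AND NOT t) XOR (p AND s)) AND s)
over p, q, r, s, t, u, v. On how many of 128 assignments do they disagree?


F1 = (((s AND p) OR (t IMPLIES v)) AND ((NOT t XOR t) OR q))
F2 = (((p AND NOT t) XOR (p AND s)) AND s)
Evaluate both on each of 128 rows (bits = p,q,r,s,t,u,v):
  row 0 [0000000]: F1=1 F2=0 (differ) -> 1
  row 1 [0000001]: F1=1 F2=0 (differ) -> 1
  row 2 [0000010]: F1=1 F2=0 (differ) -> 1
  row 3 [0000011]: F1=1 F2=0 (differ) -> 1
  row 4 [0000100]: F1=0 F2=0 -> 0
  (every remaining row is evaluated the same way; all 128 results are listed next)
Full result column, 8 rows per line (p,q,r,s fixed per line; t,u,v runs 000..111 left to right):
  rows 0-7 [p,q,r,s=0000]: 11110101  (ones: 6)
  rows 8-15 [p,q,r,s=0001]: 11110101  (ones: 6)
  rows 16-23 [p,q,r,s=0010]: 11110101  (ones: 6)
  rows 24-31 [p,q,r,s=0011]: 11110101  (ones: 6)
  rows 32-39 [p,q,r,s=0100]: 11110101  (ones: 6)
  rows 40-47 [p,q,r,s=0101]: 11110101  (ones: 6)
  rows 48-55 [p,q,r,s=0110]: 11110101  (ones: 6)
  rows 56-63 [p,q,r,s=0111]: 11110101  (ones: 6)
  rows 64-71 [p,q,r,s=1000]: 11110101  (ones: 6)
  rows 72-79 [p,q,r,s=1001]: 11110000  (ones: 4)
  rows 80-87 [p,q,r,s=1010]: 11110101  (ones: 6)
  rows 88-95 [p,q,r,s=1011]: 11110000  (ones: 4)
  rows 96-103 [p,q,r,s=1100]: 11110101  (ones: 6)
  rows 104-111 [p,q,r,s=1101]: 11110000  (ones: 4)
  rows 112-119 [p,q,r,s=1110]: 11110101  (ones: 6)
  rows 120-127 [p,q,r,s=1111]: 11110000  (ones: 4)
Disagreements = 6+6+6+6+6+6+6+6+6+4+6+4+6+4+6+4 = 88

88


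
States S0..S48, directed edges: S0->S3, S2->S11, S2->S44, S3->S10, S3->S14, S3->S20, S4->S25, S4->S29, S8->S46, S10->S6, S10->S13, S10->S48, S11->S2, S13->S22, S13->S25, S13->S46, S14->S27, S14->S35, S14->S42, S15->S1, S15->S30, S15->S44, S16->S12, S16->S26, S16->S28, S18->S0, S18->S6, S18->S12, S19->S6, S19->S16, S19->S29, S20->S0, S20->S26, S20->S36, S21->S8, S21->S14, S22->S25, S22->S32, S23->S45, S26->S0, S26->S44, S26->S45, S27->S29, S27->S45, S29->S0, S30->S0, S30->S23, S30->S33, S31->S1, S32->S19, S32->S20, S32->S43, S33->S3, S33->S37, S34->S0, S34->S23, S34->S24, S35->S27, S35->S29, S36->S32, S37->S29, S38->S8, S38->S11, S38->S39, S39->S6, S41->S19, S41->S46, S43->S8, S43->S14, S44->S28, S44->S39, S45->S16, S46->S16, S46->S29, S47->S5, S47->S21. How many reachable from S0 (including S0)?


BFS from S0:
  layer 0: {S0}
  layer 1: {S3}
  layer 2: {S10, S14, S20}
  layer 3: {S6, S13, S26, S27, S35, S36, S42, S48}
  layer 4: {S22, S25, S29, S32, S44, S45, S46}
  layer 5: {S16, S19, S28, S39, S43}
  layer 6: {S8, S12}
Reachable set: {S0, S3, S6, S8, S10, S12, S13, S14, S16, S19, S20, S22, S25, S26, S27, S28, S29, S32, S35, S36, S39, S42, S43, S44, S45, S46, S48}
Count = 27

27


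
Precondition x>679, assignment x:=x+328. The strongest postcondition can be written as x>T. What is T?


Formula: sp(P, x:=E) = exists old_x. (x = E[old_x/x]) AND P[old_x/x] (old_x is the value of x before the assignment; eliminate old_x by solving x = E[old_x/x] for old_x)
Step 1: Precondition P: x>679, i.e. old_x > 679
Step 2: Assignment gives x = old_x + 328, so old_x = x - 328
Step 3: Substitute into P: x - 328 > 679
Step 4: Simplify: x > 679+328 = 1007

1007


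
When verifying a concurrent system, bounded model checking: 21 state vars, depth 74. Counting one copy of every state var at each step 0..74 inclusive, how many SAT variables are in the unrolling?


BMC unrolls to depth k, creating one copy of each state var for steps 0..k.
Step count = 74 + 1 = 75 (steps 0 through 74)
Vars per step = 21
Total = 21 * 75 = 1575

1575


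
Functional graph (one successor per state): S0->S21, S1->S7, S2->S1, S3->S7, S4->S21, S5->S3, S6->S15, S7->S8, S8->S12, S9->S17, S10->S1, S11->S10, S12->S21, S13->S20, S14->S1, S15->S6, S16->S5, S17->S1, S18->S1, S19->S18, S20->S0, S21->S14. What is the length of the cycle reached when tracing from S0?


Trace from S0 until a state repeats:
  S0 -> S21 -> S14 -> S1 -> S7 -> S8 -> S12 -> S21
S21 first seen at step 1, revisited at step 7.
Cycle length = 7 - 1 = 6

6


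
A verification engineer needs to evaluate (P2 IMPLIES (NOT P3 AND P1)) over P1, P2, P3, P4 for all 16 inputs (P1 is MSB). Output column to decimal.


Formula: (P2 IMPLIES (NOT P3 AND P1)) over P1, P2, P3, P4 (16 rows)
Evaluate each row (bits = P1,P2,P3,P4, MSB first):
  row 0 [0000]: (0 IMPLIES (NOT 0 AND 0)) -> 1
  row 1 [0001]: (0 IMPLIES (NOT 0 AND 0)) -> 1
  row 2 [0010]: (0 IMPLIES (NOT 1 AND 0)) -> 1
  row 3 [0011]: (0 IMPLIES (NOT 1 AND 0)) -> 1
  row 4 [0100]: (1 IMPLIES (NOT 0 AND 0)) -> 0
  row 5 [0101]: (1 IMPLIES (NOT 0 AND 0)) -> 0
  row 6 [0110]: (1 IMPLIES (NOT 1 AND 0)) -> 0
  row 7 [0111]: (1 IMPLIES (NOT 1 AND 0)) -> 0
  row 8 [1000]: (0 IMPLIES (NOT 0 AND 1)) -> 1
  row 9 [1001]: (0 IMPLIES (NOT 0 AND 1)) -> 1
  row 10 [1010]: (0 IMPLIES (NOT 1 AND 1)) -> 1
  row 11 [1011]: (0 IMPLIES (NOT 1 AND 1)) -> 1
  row 12 [1100]: (1 IMPLIES (NOT 0 AND 1)) -> 1
  row 13 [1101]: (1 IMPLIES (NOT 0 AND 1)) -> 1
  row 14 [1110]: (1 IMPLIES (NOT 1 AND 1)) -> 0
  row 15 [1111]: (1 IMPLIES (NOT 1 AND 1)) -> 0
Full result column, 4 rows per line (P1,P2 fixed per line; P3,P4 runs 00..11 left to right):
  rows 0-3 [P1,P2=00]: 1111  = hex F
  rows 4-7 [P1,P2=01]: 0000  = hex 0
  rows 8-11 [P1,P2=10]: 1111  = hex F
  rows 12-15 [P1,P2=11]: 1100  = hex C
Output column (row 0 .. row 15) = 1111000011111100
Output column grouped in 4s = 1111 0000 1111 1100 = 0xF0FC
Convert to decimal digit by digit (value = value*16 + digit):
  F -> 15
  15*16 + 0 = 240
  240*16 + 15 (F) = 3855
  3855*16 + 12 (C) = 61692
Decimal = 61692

61692


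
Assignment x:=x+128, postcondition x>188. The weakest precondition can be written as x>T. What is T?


Formula: wp(x:=E, P) = P[E/x] (substitute E for x in postcondition)
Step 1: Postcondition: x>188
Step 2: Substitute x+128 for x: x+128>188
Step 3: Solve for x: x > 188-128 = 60

60


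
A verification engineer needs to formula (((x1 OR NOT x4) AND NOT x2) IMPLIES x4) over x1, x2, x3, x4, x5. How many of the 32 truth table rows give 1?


Formula: (((x1 OR NOT x4) AND NOT x2) IMPLIES x4) over 5 vars (32 rows)
Evaluate each row (x1, x2, x3, x4, x5 as bits, MSB first):
  row 0 [00000]: (((0 OR NOT 0) AND NOT 0) IMPLIES 0) -> 0
  row 1 [00001]: (((0 OR NOT 0) AND NOT 0) IMPLIES 0) -> 0
  row 2 [00010]: (((0 OR NOT 1) AND NOT 0) IMPLIES 1) -> 1
  row 3 [00011]: (((0 OR NOT 1) AND NOT 0) IMPLIES 1) -> 1
  row 4 [00100]: (((0 OR NOT 0) AND NOT 0) IMPLIES 0) -> 0
  row 5 [00101]: (((0 OR NOT 0) AND NOT 0) IMPLIES 0) -> 0
  row 6 [00110]: (((0 OR NOT 1) AND NOT 0) IMPLIES 1) -> 1
  row 7 [00111]: (((0 OR NOT 1) AND NOT 0) IMPLIES 1) -> 1
  row 8 [01000]: (((0 OR NOT 0) AND NOT 1) IMPLIES 0) -> 1
  row 9 [01001]: (((0 OR NOT 0) AND NOT 1) IMPLIES 0) -> 1
  row 10 [01010]: (((0 OR NOT 1) AND NOT 1) IMPLIES 1) -> 1
  row 11 [01011]: (((0 OR NOT 1) AND NOT 1) IMPLIES 1) -> 1
  row 12 [01100]: (((0 OR NOT 0) AND NOT 1) IMPLIES 0) -> 1
  row 13 [01101]: (((0 OR NOT 0) AND NOT 1) IMPLIES 0) -> 1
  row 14 [01110]: (((0 OR NOT 1) AND NOT 1) IMPLIES 1) -> 1
  row 15 [01111]: (((0 OR NOT 1) AND NOT 1) IMPLIES 1) -> 1
  row 16 [10000]: (((1 OR NOT 0) AND NOT 0) IMPLIES 0) -> 0
  row 17 [10001]: (((1 OR NOT 0) AND NOT 0) IMPLIES 0) -> 0
  row 18 [10010]: (((1 OR NOT 1) AND NOT 0) IMPLIES 1) -> 1
  row 19 [10011]: (((1 OR NOT 1) AND NOT 0) IMPLIES 1) -> 1
  row 20 [10100]: (((1 OR NOT 0) AND NOT 0) IMPLIES 0) -> 0
  row 21 [10101]: (((1 OR NOT 0) AND NOT 0) IMPLIES 0) -> 0
  row 22 [10110]: (((1 OR NOT 1) AND NOT 0) IMPLIES 1) -> 1
  row 23 [10111]: (((1 OR NOT 1) AND NOT 0) IMPLIES 1) -> 1
  row 24 [11000]: (((1 OR NOT 0) AND NOT 1) IMPLIES 0) -> 1
  row 25 [11001]: (((1 OR NOT 0) AND NOT 1) IMPLIES 0) -> 1
  row 26 [11010]: (((1 OR NOT 1) AND NOT 1) IMPLIES 1) -> 1
  row 27 [11011]: (((1 OR NOT 1) AND NOT 1) IMPLIES 1) -> 1
  row 28 [11100]: (((1 OR NOT 0) AND NOT 1) IMPLIES 0) -> 1
  row 29 [11101]: (((1 OR NOT 0) AND NOT 1) IMPLIES 0) -> 1
  row 30 [11110]: (((1 OR NOT 1) AND NOT 1) IMPLIES 1) -> 1
  row 31 [11111]: (((1 OR NOT 1) AND NOT 1) IMPLIES 1) -> 1
Full result column, 8 rows per line (x1,x2 fixed per line; x3,x4,x5 runs 000..111 left to right):
  rows 0-7 [x1,x2=00]: 00110011  (ones: 4)
  rows 8-15 [x1,x2=01]: 11111111  (ones: 8)
  rows 16-23 [x1,x2=10]: 00110011  (ones: 4)
  rows 24-31 [x1,x2=11]: 11111111  (ones: 8)
Count of 1-rows = 4+8+4+8 = 24

24


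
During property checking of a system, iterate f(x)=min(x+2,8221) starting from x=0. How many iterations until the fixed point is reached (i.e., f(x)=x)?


Step 1: x=0, cap=8221, increment=2
Step 2: x grows by 2 each step until capped at 8221; fixed point is x=8221
Step 3: iterations = ceil(8221/2) = 4111

4111


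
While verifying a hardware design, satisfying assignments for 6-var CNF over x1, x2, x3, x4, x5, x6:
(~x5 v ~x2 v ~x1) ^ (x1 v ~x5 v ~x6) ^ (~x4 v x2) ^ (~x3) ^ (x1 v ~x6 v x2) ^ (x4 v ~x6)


CNF with 6 clauses over 6 vars (64 assignments).
An assignment satisfies CNF iff every clause has >=1 true literal.
Check each row (bits = x1,x2,x3,x4,x5,x6; clause T/F shown):
  row 0 [000000]: clauses=TTTTTT -> 1
  row 1 [000001]: clauses=TTTTFF -> 0
  row 2 [000010]: clauses=TTTTTT -> 1
  row 3 [000011]: clauses=TFTTFF -> 0
  row 4 [000100]: clauses=TTFTTT -> 0
  (every remaining row is evaluated the same way; all 64 results are listed next)
Full result column, 8 rows per line (x1,x2,x3 fixed per line; x4,x5,x6 runs 000..111 left to right):
  rows 0-7 [x1,x2,x3=000]: 10100000  (ones: 2)
  rows 8-15 [x1,x2,x3=001]: 00000000  (ones: 0)
  rows 16-23 [x1,x2,x3=010]: 10101110  (ones: 5)
  rows 24-31 [x1,x2,x3=011]: 00000000  (ones: 0)
  rows 32-39 [x1,x2,x3=100]: 10100000  (ones: 2)
  rows 40-47 [x1,x2,x3=101]: 00000000  (ones: 0)
  rows 48-55 [x1,x2,x3=110]: 10001100  (ones: 3)
  rows 56-63 [x1,x2,x3=111]: 00000000  (ones: 0)
Satisfying assignments = 2+0+5+0+2+0+3+0 = 12

12


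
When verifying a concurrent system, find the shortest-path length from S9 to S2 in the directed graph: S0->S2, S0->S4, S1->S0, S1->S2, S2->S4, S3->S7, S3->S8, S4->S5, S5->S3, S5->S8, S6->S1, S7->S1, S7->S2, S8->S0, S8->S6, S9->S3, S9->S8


BFS layer-by-layer from S9:
  dist 0: {S9}
  dist 1: {S3, S8}
  dist 2: {S0, S6, S7}
  dist 3: {S1, S2, S4}
  -> S2 reached at distance 3
Shortest path length = 3

3


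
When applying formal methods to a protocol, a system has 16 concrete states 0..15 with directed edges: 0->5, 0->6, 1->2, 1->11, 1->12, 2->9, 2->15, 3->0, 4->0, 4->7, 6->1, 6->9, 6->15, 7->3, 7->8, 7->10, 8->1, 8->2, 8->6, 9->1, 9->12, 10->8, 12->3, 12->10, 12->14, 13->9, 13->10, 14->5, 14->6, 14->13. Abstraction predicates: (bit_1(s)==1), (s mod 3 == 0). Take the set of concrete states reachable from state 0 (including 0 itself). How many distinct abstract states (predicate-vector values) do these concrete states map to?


BFS from 0:
Concrete reachable: {0, 1, 2, 3, 5, 6, 8, 9, 10, 11, 12, 13, 14, 15}
Abstract via predicates (bit_1(s)==1), (s mod 3 == 0):
  (0,0) <- {1, 5, 8, 13}
  (0,1) <- {0, 9, 12}
  (1,0) <- {2, 10, 11, 14}
  (1,1) <- {3, 6, 15}
Distinct abstract states = 4

4


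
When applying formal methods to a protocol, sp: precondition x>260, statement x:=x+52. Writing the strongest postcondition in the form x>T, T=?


Formula: sp(P, x:=E) = exists old_x. (x = E[old_x/x]) AND P[old_x/x] (old_x is the value of x before the assignment; eliminate old_x by solving x = E[old_x/x] for old_x)
Step 1: Precondition P: x>260, i.e. old_x > 260
Step 2: Assignment gives x = old_x + 52, so old_x = x - 52
Step 3: Substitute into P: x - 52 > 260
Step 4: Simplify: x > 260+52 = 312

312


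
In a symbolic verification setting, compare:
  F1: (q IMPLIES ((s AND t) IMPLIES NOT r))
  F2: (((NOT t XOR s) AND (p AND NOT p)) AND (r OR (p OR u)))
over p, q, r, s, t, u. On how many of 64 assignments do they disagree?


F1 = (q IMPLIES ((s AND t) IMPLIES NOT r))
F2 = (((NOT t XOR s) AND (p AND NOT p)) AND (r OR (p OR u)))
Evaluate both on each of 64 rows (bits = p,q,r,s,t,u):
  row 0 [000000]: F1=1 F2=0 (differ) -> 1
  row 1 [000001]: F1=1 F2=0 (differ) -> 1
  row 2 [000010]: F1=1 F2=0 (differ) -> 1
  row 3 [000011]: F1=1 F2=0 (differ) -> 1
  row 4 [000100]: F1=1 F2=0 (differ) -> 1
  (every remaining row is evaluated the same way; all 64 results are listed next)
Full result column, 8 rows per line (p,q,r fixed per line; s,t,u runs 000..111 left to right):
  rows 0-7 [p,q,r=000]: 11111111  (ones: 8)
  rows 8-15 [p,q,r=001]: 11111111  (ones: 8)
  rows 16-23 [p,q,r=010]: 11111111  (ones: 8)
  rows 24-31 [p,q,r=011]: 11111100  (ones: 6)
  rows 32-39 [p,q,r=100]: 11111111  (ones: 8)
  rows 40-47 [p,q,r=101]: 11111111  (ones: 8)
  rows 48-55 [p,q,r=110]: 11111111  (ones: 8)
  rows 56-63 [p,q,r=111]: 11111100  (ones: 6)
Disagreements = 8+8+8+6+8+8+8+6 = 60

60


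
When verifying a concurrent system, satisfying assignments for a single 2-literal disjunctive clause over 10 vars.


Step 1: Total=2^10=1024
Step 2: Unsat when all 2 false: 2^8=256
Step 3: Sat=1024-256=768

768


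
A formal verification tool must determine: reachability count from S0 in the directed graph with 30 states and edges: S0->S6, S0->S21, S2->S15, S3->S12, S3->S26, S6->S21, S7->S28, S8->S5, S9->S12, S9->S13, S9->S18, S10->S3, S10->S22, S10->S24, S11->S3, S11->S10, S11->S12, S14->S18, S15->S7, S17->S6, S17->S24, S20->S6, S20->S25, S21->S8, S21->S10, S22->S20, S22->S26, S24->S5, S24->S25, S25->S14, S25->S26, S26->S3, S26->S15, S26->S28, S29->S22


BFS from S0:
  layer 0: {S0}
  layer 1: {S6, S21}
  layer 2: {S8, S10}
  layer 3: {S3, S5, S22, S24}
  layer 4: {S12, S20, S25, S26}
  layer 5: {S14, S15, S28}
  layer 6: {S7, S18}
Reachable set: {S0, S3, S5, S6, S7, S8, S10, S12, S14, S15, S18, S20, S21, S22, S24, S25, S26, S28}
Count = 18

18


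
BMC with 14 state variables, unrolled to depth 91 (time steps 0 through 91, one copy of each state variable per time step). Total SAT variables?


BMC unrolls to depth k, creating one copy of each state var for steps 0..k.
Step count = 91 + 1 = 92 (steps 0 through 91)
Vars per step = 14
Total = 14 * 92 = 1288

1288


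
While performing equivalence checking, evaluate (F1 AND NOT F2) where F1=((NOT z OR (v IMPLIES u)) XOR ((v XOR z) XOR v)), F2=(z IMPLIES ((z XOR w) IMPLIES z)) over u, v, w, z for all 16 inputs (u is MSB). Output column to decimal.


F1 = ((NOT z OR (v IMPLIES u)) XOR ((v XOR z) XOR v))
F2 = (z IMPLIES ((z XOR w) IMPLIES z))
Counterexample to F1=>F2 is where F1=1 and F2=0.
Evaluate each row (bits = u,v,w,z, MSB first):
  row 0 [0000]: F1=1 F2=1 -> F1&~F2 -> 0
  row 1 [0001]: F1=0 F2=1 -> F1&~F2 -> 0
  row 2 [0010]: F1=1 F2=1 -> F1&~F2 -> 0
  row 3 [0011]: F1=0 F2=1 -> F1&~F2 -> 0
  row 4 [0100]: F1=1 F2=1 -> F1&~F2 -> 0
  row 5 [0101]: F1=1 F2=1 -> F1&~F2 -> 0
  row 6 [0110]: F1=1 F2=1 -> F1&~F2 -> 0
  row 7 [0111]: F1=1 F2=1 -> F1&~F2 -> 0
  row 8 [1000]: F1=1 F2=1 -> F1&~F2 -> 0
  row 9 [1001]: F1=0 F2=1 -> F1&~F2 -> 0
  row 10 [1010]: F1=1 F2=1 -> F1&~F2 -> 0
  row 11 [1011]: F1=0 F2=1 -> F1&~F2 -> 0
  row 12 [1100]: F1=1 F2=1 -> F1&~F2 -> 0
  row 13 [1101]: F1=0 F2=1 -> F1&~F2 -> 0
  row 14 [1110]: F1=1 F2=1 -> F1&~F2 -> 0
  row 15 [1111]: F1=0 F2=1 -> F1&~F2 -> 0
Full result column, 4 rows per line (u,v fixed per line; w,z runs 00..11 left to right):
  rows 0-3 [u,v=00]: 0000  = hex 0
  rows 4-7 [u,v=01]: 0000  = hex 0
  rows 8-11 [u,v=10]: 0000  = hex 0
  rows 12-15 [u,v=11]: 0000  = hex 0
Counterexample vector (row 0 .. row 15) = 0000000000000000
Output column grouped in 4s = 0000 0000 0000 0000 = 0x0000
Convert to decimal digit by digit (value = value*16 + digit):
  0 -> 0
  0*16 + 0 = 0
  0*16 + 0 = 0
  0*16 + 0 = 0
Decimal = 0

0


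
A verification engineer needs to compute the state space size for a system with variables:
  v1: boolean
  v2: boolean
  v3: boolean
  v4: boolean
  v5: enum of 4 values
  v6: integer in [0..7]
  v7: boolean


State space = product of domain sizes of all variables.
Domain sizes:
  v1 (boolean): 2
  v2 (boolean): 2
  v3 (boolean): 2
  v4 (boolean): 2
  v5 (enum of 4 values): 4
  v6 (integer in [0..7]): 8
  v7 (boolean): 2
Product = 2 * 2 * 2 * 2 * 4 * 8 * 2 = 1024

1024


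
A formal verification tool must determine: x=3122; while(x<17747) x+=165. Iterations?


Step 1: x goes from 3122 toward 17747 by 165; the body runs while x<17747, so iterations = ceil((bound-start)/step)
Step 2: Distance=14625
Step 3: ceil(14625/165)=89

89


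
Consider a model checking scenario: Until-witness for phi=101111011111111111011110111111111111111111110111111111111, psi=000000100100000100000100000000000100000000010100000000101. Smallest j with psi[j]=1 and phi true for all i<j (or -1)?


(phi U psi) at 0: need smallest j with psi[j]=1 and phi[i]=1 for all i in [0,j).
Scan from step 0:
  step 0: phi=1, psi=0 -> continue
  step 1: phi=0 -> phi-prefix broken from here
  step 6: psi=1 but phi already failed -> not a witness
  step 9: psi=1 but phi already failed -> not a witness
  step 15: psi=1 but phi already failed -> not a witness
  step 21: psi=1 but phi already failed -> not a witness
  step 33: psi=1 but phi already failed -> not a witness
  step 43: psi=1 but phi already failed -> not a witness
  step 45: psi=1 but phi already failed -> not a witness
  step 54: psi=1 but phi already failed -> not a witness
  step 56: psi=1 but phi already failed -> not a witness
  end of trace: no witness -> -1
Witness step = -1

-1


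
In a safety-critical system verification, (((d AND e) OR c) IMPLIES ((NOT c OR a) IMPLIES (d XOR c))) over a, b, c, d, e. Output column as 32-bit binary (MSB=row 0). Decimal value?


Formula: (((d AND e) OR c) IMPLIES ((NOT c OR a) IMPLIES (d XOR c))) over a, b, c, d, e (32 rows)
Evaluate each row (bits = a,b,c,d,e, MSB first):
  row 0 [00000]: (((0 AND 0) OR 0) IMPLIES ((NOT 0 OR 0) IMPLIES (0 XOR 0))) -> 1
  row 1 [00001]: (((0 AND 1) OR 0) IMPLIES ((NOT 0 OR 0) IMPLIES (0 XOR 0))) -> 1
  row 2 [00010]: (((1 AND 0) OR 0) IMPLIES ((NOT 0 OR 0) IMPLIES (1 XOR 0))) -> 1
  row 3 [00011]: (((1 AND 1) OR 0) IMPLIES ((NOT 0 OR 0) IMPLIES (1 XOR 0))) -> 1
  row 4 [00100]: (((0 AND 0) OR 1) IMPLIES ((NOT 1 OR 0) IMPLIES (0 XOR 1))) -> 1
  row 5 [00101]: (((0 AND 1) OR 1) IMPLIES ((NOT 1 OR 0) IMPLIES (0 XOR 1))) -> 1
  row 6 [00110]: (((1 AND 0) OR 1) IMPLIES ((NOT 1 OR 0) IMPLIES (1 XOR 1))) -> 1
  row 7 [00111]: (((1 AND 1) OR 1) IMPLIES ((NOT 1 OR 0) IMPLIES (1 XOR 1))) -> 1
  row 8 [01000]: (((0 AND 0) OR 0) IMPLIES ((NOT 0 OR 0) IMPLIES (0 XOR 0))) -> 1
  row 9 [01001]: (((0 AND 1) OR 0) IMPLIES ((NOT 0 OR 0) IMPLIES (0 XOR 0))) -> 1
  row 10 [01010]: (((1 AND 0) OR 0) IMPLIES ((NOT 0 OR 0) IMPLIES (1 XOR 0))) -> 1
  row 11 [01011]: (((1 AND 1) OR 0) IMPLIES ((NOT 0 OR 0) IMPLIES (1 XOR 0))) -> 1
  row 12 [01100]: (((0 AND 0) OR 1) IMPLIES ((NOT 1 OR 0) IMPLIES (0 XOR 1))) -> 1
  row 13 [01101]: (((0 AND 1) OR 1) IMPLIES ((NOT 1 OR 0) IMPLIES (0 XOR 1))) -> 1
  row 14 [01110]: (((1 AND 0) OR 1) IMPLIES ((NOT 1 OR 0) IMPLIES (1 XOR 1))) -> 1
  row 15 [01111]: (((1 AND 1) OR 1) IMPLIES ((NOT 1 OR 0) IMPLIES (1 XOR 1))) -> 1
  row 16 [10000]: (((0 AND 0) OR 0) IMPLIES ((NOT 0 OR 1) IMPLIES (0 XOR 0))) -> 1
  row 17 [10001]: (((0 AND 1) OR 0) IMPLIES ((NOT 0 OR 1) IMPLIES (0 XOR 0))) -> 1
  row 18 [10010]: (((1 AND 0) OR 0) IMPLIES ((NOT 0 OR 1) IMPLIES (1 XOR 0))) -> 1
  row 19 [10011]: (((1 AND 1) OR 0) IMPLIES ((NOT 0 OR 1) IMPLIES (1 XOR 0))) -> 1
  row 20 [10100]: (((0 AND 0) OR 1) IMPLIES ((NOT 1 OR 1) IMPLIES (0 XOR 1))) -> 1
  row 21 [10101]: (((0 AND 1) OR 1) IMPLIES ((NOT 1 OR 1) IMPLIES (0 XOR 1))) -> 1
  row 22 [10110]: (((1 AND 0) OR 1) IMPLIES ((NOT 1 OR 1) IMPLIES (1 XOR 1))) -> 0
  row 23 [10111]: (((1 AND 1) OR 1) IMPLIES ((NOT 1 OR 1) IMPLIES (1 XOR 1))) -> 0
  row 24 [11000]: (((0 AND 0) OR 0) IMPLIES ((NOT 0 OR 1) IMPLIES (0 XOR 0))) -> 1
  row 25 [11001]: (((0 AND 1) OR 0) IMPLIES ((NOT 0 OR 1) IMPLIES (0 XOR 0))) -> 1
  row 26 [11010]: (((1 AND 0) OR 0) IMPLIES ((NOT 0 OR 1) IMPLIES (1 XOR 0))) -> 1
  row 27 [11011]: (((1 AND 1) OR 0) IMPLIES ((NOT 0 OR 1) IMPLIES (1 XOR 0))) -> 1
  row 28 [11100]: (((0 AND 0) OR 1) IMPLIES ((NOT 1 OR 1) IMPLIES (0 XOR 1))) -> 1
  row 29 [11101]: (((0 AND 1) OR 1) IMPLIES ((NOT 1 OR 1) IMPLIES (0 XOR 1))) -> 1
  row 30 [11110]: (((1 AND 0) OR 1) IMPLIES ((NOT 1 OR 1) IMPLIES (1 XOR 1))) -> 0
  row 31 [11111]: (((1 AND 1) OR 1) IMPLIES ((NOT 1 OR 1) IMPLIES (1 XOR 1))) -> 0
Full result column, 4 rows per line (a,b,c fixed per line; d,e runs 00..11 left to right):
  rows 0-3 [a,b,c=000]: 1111  = hex F
  rows 4-7 [a,b,c=001]: 1111  = hex F
  rows 8-11 [a,b,c=010]: 1111  = hex F
  rows 12-15 [a,b,c=011]: 1111  = hex F
  rows 16-19 [a,b,c=100]: 1111  = hex F
  rows 20-23 [a,b,c=101]: 1100  = hex C
  rows 24-27 [a,b,c=110]: 1111  = hex F
  rows 28-31 [a,b,c=111]: 1100  = hex C
Output column (row 0 .. row 31) = 11111111111111111111110011111100
Output column grouped in 4s = 1111 1111 1111 1111 1111 1100 1111 1100 = 0xFFFFFCFC
Convert to decimal digit by digit (value = value*16 + digit):
  F -> 15
  15*16 + 15 (F) = 255
  255*16 + 15 (F) = 4095
  4095*16 + 15 (F) = 65535
  65535*16 + 15 (F) = 1048575
  1048575*16 + 12 (C) = 16777212
  16777212*16 + 15 (F) = 268435407
  268435407*16 + 12 (C) = 4294966524
Decimal = 4294966524

4294966524
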